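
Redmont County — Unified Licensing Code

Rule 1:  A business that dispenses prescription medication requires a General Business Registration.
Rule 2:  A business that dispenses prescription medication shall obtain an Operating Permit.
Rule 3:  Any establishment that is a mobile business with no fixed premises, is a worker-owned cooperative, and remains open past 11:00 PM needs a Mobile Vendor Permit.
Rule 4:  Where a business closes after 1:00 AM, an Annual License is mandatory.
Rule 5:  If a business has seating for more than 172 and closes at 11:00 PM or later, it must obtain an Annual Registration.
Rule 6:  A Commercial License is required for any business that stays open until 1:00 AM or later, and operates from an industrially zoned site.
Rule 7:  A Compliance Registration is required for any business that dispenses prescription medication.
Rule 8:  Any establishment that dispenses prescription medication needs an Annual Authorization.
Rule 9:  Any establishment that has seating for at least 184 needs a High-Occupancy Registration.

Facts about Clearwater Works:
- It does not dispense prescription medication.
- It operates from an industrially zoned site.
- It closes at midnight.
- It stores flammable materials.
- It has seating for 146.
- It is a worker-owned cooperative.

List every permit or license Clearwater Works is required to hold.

Rule 1: does not dispense prescription medication → General Business Registration not required.
Rule 2: does not dispense prescription medication → Operating Permit not required.
Rule 3: operates from an industrially zoned site (not: is a mobile business with no fixed premises); is a worker-owned cooperative; closes midnight, after 11:00 PM → Mobile Vendor Permit not required.
Rule 4: closes midnight, at/before 1:00 AM → Annual License not required.
Rule 5: seating 146 ≤ 172; closes midnight, after 11:00 PM → Annual Registration not required.
Rule 6: closes midnight, at/before 1:00 AM; operates from an industrially zoned site → Commercial License not required.
Rule 7: does not dispense prescription medication → Compliance Registration not required.
Rule 8: does not dispense prescription medication → Annual Authorization not required.
Rule 9: seating 146 < 184 → High-Occupancy Registration not required.

None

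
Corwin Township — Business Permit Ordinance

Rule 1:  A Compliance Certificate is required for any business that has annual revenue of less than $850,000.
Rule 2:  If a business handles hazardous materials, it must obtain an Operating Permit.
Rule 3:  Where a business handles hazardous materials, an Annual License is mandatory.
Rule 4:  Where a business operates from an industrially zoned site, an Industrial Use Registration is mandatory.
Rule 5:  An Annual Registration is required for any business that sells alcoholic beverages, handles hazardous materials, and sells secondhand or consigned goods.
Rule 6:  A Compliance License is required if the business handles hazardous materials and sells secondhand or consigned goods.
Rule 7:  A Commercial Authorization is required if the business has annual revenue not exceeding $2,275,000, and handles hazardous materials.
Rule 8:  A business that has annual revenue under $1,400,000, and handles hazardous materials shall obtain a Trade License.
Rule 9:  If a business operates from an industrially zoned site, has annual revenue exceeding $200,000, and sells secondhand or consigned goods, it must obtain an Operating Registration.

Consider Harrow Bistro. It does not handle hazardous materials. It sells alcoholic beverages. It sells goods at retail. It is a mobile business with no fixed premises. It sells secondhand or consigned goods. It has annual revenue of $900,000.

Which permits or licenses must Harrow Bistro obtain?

Rule 1: revenue $900,000 ≥ $850,000 → Compliance Certificate not required.
Rule 2: does not handle hazardous materials → Operating Permit not required.
Rule 3: does not handle hazardous materials → Annual License not required.
Rule 4: is a mobile business with no fixed premises (not: operates from an industrially zoned site) → Industrial Use Registration not required.
Rule 5: sells alcoholic beverages; does not handle hazardous materials; sells secondhand or consigned goods → Annual Registration not required.
Rule 6: does not handle hazardous materials; sells secondhand or consigned goods → Compliance License not required.
Rule 7: revenue $900,000 ≤ $2,275,000; does not handle hazardous materials → Commercial Authorization not required.
Rule 8: revenue $900,000 < $1,400,000; does not handle hazardous materials → Trade License not required.
Rule 9: is a mobile business with no fixed premises (not: operates from an industrially zoned site); revenue $900,000 > $200,000; sells secondhand or consigned goods → Operating Registration not required.

None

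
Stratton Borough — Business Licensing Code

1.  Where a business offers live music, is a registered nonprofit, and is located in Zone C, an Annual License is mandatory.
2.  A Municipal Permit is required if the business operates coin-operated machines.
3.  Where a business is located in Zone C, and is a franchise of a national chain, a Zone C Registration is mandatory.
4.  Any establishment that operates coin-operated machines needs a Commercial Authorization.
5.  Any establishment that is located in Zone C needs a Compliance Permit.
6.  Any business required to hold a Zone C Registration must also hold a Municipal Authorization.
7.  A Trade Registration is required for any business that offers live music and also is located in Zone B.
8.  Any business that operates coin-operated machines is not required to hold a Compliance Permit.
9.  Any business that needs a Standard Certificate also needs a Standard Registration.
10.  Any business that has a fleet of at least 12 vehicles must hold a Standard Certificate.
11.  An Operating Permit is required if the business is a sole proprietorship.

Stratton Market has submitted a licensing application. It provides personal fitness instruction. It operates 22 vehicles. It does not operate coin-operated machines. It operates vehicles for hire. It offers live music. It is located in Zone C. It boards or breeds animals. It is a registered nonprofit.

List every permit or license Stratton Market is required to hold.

1. offers live music; is a registered nonprofit; is located in Zone C → Annual License required.
2. does not operate coin-operated machines → Municipal Permit not required.
3. is located in Zone C; is a registered nonprofit (not: is a franchise of a national chain) → Zone C Registration not required.
4. does not operate coin-operated machines → Commercial Authorization not required.
5. is located in Zone C → Compliance Permit required.
6. Zone C Registration is not required → no effect.
7. offers live music; is located in Zone C (not: is located in Zone B) → Trade Registration not required.
8. does not operate coin-operated machines → Compliance Permit exemption does not apply.
9. Standard Certificate is required → Standard Registration also required.
10. vehicles 22 ≥ 12 → Standard Certificate required.
11. is a registered nonprofit (not: is a sole proprietorship) → Operating Permit not required.

Annual License, Compliance Permit, Standard Certificate, Standard Registration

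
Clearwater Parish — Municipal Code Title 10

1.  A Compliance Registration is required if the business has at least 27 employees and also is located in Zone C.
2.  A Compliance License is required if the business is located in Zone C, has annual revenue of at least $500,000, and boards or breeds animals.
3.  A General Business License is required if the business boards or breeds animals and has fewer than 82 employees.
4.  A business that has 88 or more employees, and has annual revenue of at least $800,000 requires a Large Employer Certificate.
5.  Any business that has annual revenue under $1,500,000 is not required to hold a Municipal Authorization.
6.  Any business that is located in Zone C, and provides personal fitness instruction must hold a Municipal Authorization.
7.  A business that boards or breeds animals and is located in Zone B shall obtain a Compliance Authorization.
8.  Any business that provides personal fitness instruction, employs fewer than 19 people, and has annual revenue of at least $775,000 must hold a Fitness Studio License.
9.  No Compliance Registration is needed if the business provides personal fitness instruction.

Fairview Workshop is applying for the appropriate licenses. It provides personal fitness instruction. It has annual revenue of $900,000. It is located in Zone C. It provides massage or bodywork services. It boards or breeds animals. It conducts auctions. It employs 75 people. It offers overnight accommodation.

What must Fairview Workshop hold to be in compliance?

1. employees 75 ≥ 27; is located in Zone C → Compliance Registration required.
2. is located in Zone C; revenue $900,000 ≥ $500,000; boards or breeds animals → Compliance License required.
3. boards or breeds animals; employees 75 < 82 → General Business License required.
4. employees 75 < 88; revenue $900,000 ≥ $800,000 → Large Employer Certificate not required.
5. revenue $900,000 < $1,500,000 → exempt from Municipal Authorization.
6. is located in Zone C; provides personal fitness instruction → Municipal Authorization required.
7. boards or breeds animals; is located in Zone C (not: is located in Zone B) → Compliance Authorization not required.
8. provides personal fitness instruction; employees 75 ≥ 19; revenue $900,000 ≥ $775,000 → Fitness Studio License not required.
9. provides personal fitness instruction → exempt from Compliance Registration.

Compliance License, General Business License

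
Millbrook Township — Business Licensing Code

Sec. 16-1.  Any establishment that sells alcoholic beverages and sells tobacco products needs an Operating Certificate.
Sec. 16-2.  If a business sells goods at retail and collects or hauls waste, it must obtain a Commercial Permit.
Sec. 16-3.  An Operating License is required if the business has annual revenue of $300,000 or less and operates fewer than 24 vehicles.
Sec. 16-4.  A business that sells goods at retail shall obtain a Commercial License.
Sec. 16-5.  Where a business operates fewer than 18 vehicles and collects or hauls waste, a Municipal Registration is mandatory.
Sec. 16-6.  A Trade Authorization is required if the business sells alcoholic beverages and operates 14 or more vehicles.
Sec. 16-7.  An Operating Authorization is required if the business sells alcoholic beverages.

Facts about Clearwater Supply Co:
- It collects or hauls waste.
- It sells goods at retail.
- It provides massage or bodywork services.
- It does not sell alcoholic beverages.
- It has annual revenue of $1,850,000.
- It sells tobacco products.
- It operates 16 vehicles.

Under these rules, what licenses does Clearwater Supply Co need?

Sec. 16-1. does not sell alcoholic beverages; sells tobacco products → Operating Certificate not required.
Sec. 16-2. sells goods at retail; collects or hauls waste → Commercial Permit required.
Sec. 16-3. revenue $1,850,000 > $300,000; vehicles 16 < 24 → Operating License not required.
Sec. 16-4. sells goods at retail → Commercial License required.
Sec. 16-5. vehicles 16 < 18; collects or hauls waste → Municipal Registration required.
Sec. 16-6. does not sell alcoholic beverages; vehicles 16 ≥ 14 → Trade Authorization not required.
Sec. 16-7. does not sell alcoholic beverages → Operating Authorization not required.

Commercial License, Commercial Permit, Municipal Registration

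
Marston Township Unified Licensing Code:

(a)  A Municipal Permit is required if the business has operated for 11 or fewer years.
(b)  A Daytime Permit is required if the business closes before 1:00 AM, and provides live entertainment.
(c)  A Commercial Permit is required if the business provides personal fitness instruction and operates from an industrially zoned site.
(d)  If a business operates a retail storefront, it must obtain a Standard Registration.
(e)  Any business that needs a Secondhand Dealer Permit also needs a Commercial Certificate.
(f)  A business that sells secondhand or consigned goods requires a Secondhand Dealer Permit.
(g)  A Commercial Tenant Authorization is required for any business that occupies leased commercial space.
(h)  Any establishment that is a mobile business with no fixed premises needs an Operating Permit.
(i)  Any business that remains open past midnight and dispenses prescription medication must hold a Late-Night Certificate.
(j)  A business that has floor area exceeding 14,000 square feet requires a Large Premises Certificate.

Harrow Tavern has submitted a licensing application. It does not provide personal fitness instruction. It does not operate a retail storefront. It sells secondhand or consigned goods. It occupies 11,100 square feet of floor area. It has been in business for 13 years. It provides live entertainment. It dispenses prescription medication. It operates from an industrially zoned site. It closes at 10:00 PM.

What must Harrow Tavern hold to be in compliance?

Commercial Certificate, Daytime Permit, Secondhand Dealer Permit

(a) years in business 13 > 11 → Municipal Permit not required.
(b) closes 10:00 PM, at/before 1:00 AM; provides live entertainment → Daytime Permit required.
(c) does not provide personal fitness instruction; operates from an industrially zoned site → Commercial Permit not required.
(d) does not operate a retail storefront → Standard Registration not required.
(e) Secondhand Dealer Permit is required → Commercial Certificate also required.
(f) sells secondhand or consigned goods → Secondhand Dealer Permit required.
(g) operates from an industrially zoned site (not: occupies leased commercial space) → Commercial Tenant Authorization not required.
(h) operates from an industrially zoned site (not: is a mobile business with no fixed premises) → Operating Permit not required.
(i) closes 10:00 PM, at/before midnight; dispenses prescription medication → Late-Night Certificate not required.
(j) floor area 11,100 square feet ≤ 14,000 square feet → Large Premises Certificate not required.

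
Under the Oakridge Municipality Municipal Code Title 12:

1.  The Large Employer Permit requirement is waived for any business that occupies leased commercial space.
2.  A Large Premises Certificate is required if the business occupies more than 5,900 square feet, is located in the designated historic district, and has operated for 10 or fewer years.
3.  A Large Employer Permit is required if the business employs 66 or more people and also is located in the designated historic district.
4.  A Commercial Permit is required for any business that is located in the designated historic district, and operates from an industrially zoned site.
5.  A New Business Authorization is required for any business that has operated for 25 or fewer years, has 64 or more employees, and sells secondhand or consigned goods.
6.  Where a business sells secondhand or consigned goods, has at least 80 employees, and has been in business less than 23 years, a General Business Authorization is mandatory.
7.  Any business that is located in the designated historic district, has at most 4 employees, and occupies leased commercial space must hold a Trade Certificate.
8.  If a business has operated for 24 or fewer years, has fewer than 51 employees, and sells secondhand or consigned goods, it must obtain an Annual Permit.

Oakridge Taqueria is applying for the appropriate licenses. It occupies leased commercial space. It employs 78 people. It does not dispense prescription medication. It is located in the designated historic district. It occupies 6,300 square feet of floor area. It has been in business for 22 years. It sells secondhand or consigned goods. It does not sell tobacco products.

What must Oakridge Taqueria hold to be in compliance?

New Business Authorization

1. occupies leased commercial space → exempt from Large Employer Permit.
2. floor area 6,300 square feet > 5,900 square feet; is located in the designated historic district; years in business 22 > 10 → Large Premises Certificate not required.
3. employees 78 ≥ 66; is located in the designated historic district → Large Employer Permit required.
4. is located in the designated historic district; occupies leased commercial space (not: operates from an industrially zoned site) → Commercial Permit not required.
5. years in business 22 ≤ 25; employees 78 ≥ 64; sells secondhand or consigned goods → New Business Authorization required.
6. sells secondhand or consigned goods; employees 78 < 80; years in business 22 < 23 → General Business Authorization not required.
7. is located in the designated historic district; employees 78 > 4; occupies leased commercial space → Trade Certificate not required.
8. years in business 22 ≤ 24; employees 78 ≥ 51; sells secondhand or consigned goods → Annual Permit not required.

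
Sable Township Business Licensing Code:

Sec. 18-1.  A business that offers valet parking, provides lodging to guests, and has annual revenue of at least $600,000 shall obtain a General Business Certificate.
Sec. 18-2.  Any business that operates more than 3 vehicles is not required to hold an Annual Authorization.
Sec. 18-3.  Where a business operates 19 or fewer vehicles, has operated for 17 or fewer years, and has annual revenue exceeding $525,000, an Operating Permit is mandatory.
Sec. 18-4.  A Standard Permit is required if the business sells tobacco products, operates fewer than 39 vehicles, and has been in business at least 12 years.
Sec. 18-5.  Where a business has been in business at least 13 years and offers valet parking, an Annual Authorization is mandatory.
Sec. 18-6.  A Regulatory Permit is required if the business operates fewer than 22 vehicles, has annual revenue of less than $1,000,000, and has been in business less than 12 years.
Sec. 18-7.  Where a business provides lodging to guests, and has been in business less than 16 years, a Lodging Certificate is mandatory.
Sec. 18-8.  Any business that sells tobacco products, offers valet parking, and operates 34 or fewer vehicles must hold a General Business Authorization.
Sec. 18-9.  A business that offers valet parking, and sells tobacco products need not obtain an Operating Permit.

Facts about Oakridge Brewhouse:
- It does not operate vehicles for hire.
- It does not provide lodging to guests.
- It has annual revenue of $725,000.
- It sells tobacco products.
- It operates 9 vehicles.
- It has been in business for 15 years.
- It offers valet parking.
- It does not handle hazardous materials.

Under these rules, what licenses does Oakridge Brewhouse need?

Sec. 18-1. offers valet parking; does not provide lodging to guests; revenue $725,000 ≥ $600,000 → General Business Certificate not required.
Sec. 18-2. vehicles 9 > 3 → exempt from Annual Authorization.
Sec. 18-3. vehicles 9 ≤ 19; years in business 15 ≤ 17; revenue $725,000 > $525,000 → Operating Permit required.
Sec. 18-4. sells tobacco products; vehicles 9 < 39; years in business 15 ≥ 12 → Standard Permit required.
Sec. 18-5. years in business 15 ≥ 13; offers valet parking → Annual Authorization required.
Sec. 18-6. vehicles 9 < 22; revenue $725,000 < $1,000,000; years in business 15 ≥ 12 → Regulatory Permit not required.
Sec. 18-7. does not provide lodging to guests; years in business 15 < 16 → Lodging Certificate not required.
Sec. 18-8. sells tobacco products; offers valet parking; vehicles 9 ≤ 34 → General Business Authorization required.
Sec. 18-9. offers valet parking; sells tobacco products → exempt from Operating Permit.

General Business Authorization, Standard Permit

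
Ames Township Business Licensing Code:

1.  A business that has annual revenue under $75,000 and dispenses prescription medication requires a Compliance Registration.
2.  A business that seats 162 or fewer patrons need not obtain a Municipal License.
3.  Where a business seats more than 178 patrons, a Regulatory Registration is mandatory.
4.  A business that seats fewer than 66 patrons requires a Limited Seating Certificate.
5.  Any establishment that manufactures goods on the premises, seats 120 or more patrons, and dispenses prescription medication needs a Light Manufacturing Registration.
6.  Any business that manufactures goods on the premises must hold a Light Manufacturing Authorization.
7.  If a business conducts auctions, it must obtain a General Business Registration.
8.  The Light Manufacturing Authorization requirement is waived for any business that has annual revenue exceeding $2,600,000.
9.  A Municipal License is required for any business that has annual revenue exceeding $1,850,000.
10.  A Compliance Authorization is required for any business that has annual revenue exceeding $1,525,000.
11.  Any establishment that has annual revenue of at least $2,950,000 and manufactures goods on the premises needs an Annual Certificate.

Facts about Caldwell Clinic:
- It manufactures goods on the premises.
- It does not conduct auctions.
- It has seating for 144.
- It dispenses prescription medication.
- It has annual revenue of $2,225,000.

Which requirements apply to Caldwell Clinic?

Compliance Authorization, Light Manufacturing Authorization, Light Manufacturing Registration

1. revenue $2,225,000 ≥ $75,000; dispenses prescription medication → Compliance Registration not required.
2. seating 144 ≤ 162 → exempt from Municipal License.
3. seating 144 ≤ 178 → Regulatory Registration not required.
4. seating 144 ≥ 66 → Limited Seating Certificate not required.
5. manufactures goods on the premises; seating 144 ≥ 120; dispenses prescription medication → Light Manufacturing Registration required.
6. manufactures goods on the premises → Light Manufacturing Authorization required.
7. does not conduct auctions → General Business Registration not required.
8. revenue $2,225,000 ≤ $2,600,000 → Light Manufacturing Authorization exemption does not apply.
9. revenue $2,225,000 > $1,850,000 → Municipal License required.
10. revenue $2,225,000 > $1,525,000 → Compliance Authorization required.
11. revenue $2,225,000 < $2,950,000; manufactures goods on the premises → Annual Certificate not required.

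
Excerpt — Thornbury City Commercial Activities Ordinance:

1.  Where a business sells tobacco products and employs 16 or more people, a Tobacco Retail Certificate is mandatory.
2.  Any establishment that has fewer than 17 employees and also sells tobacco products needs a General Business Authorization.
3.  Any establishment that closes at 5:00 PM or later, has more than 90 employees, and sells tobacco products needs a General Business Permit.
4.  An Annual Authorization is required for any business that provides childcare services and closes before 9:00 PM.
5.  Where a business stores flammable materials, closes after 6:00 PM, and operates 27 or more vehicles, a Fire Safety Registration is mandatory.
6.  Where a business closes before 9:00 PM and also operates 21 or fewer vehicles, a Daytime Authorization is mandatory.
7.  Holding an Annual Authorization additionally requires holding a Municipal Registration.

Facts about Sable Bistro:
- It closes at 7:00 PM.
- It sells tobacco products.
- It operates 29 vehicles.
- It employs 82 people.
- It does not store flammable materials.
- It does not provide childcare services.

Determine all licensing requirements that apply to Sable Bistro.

Tobacco Retail Certificate

1. sells tobacco products; employees 82 ≥ 16 → Tobacco Retail Certificate required.
2. employees 82 ≥ 17; sells tobacco products → General Business Authorization not required.
3. closes 7:00 PM, after 5:00 PM; employees 82 ≤ 90; sells tobacco products → General Business Permit not required.
4. does not provide childcare services; closes 7:00 PM, at/before 9:00 PM → Annual Authorization not required.
5. does not store flammable materials; closes 7:00 PM, after 6:00 PM; vehicles 29 ≥ 27 → Fire Safety Registration not required.
6. closes 7:00 PM, at/before 9:00 PM; vehicles 29 > 21 → Daytime Authorization not required.
7. Annual Authorization is not required → no effect.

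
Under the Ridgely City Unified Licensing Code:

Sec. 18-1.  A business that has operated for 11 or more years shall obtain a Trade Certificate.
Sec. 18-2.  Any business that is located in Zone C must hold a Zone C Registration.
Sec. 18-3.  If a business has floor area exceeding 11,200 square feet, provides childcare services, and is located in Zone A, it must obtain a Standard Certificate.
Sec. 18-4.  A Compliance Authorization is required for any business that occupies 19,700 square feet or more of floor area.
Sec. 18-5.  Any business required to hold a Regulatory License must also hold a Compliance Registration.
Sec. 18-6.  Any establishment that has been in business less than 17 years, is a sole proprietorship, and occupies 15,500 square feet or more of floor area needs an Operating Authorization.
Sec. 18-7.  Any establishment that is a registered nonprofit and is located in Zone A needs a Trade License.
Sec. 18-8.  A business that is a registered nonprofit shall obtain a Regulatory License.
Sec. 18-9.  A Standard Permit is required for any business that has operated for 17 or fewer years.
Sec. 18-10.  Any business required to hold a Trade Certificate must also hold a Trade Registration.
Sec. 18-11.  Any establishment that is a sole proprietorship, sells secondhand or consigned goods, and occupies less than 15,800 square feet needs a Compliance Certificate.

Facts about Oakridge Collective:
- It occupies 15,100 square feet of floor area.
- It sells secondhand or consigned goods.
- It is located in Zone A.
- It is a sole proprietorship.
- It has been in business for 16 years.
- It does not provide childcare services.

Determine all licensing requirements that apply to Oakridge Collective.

Sec. 18-1. years in business 16 ≥ 11 → Trade Certificate required.
Sec. 18-2. is located in Zone A (not: is located in Zone C) → Zone C Registration not required.
Sec. 18-3. floor area 15,100 square feet > 11,200 square feet; does not provide childcare services; is located in Zone A → Standard Certificate not required.
Sec. 18-4. floor area 15,100 square feet < 19,700 square feet → Compliance Authorization not required.
Sec. 18-5. Regulatory License is not required → no effect.
Sec. 18-6. years in business 16 < 17; is a sole proprietorship; floor area 15,100 square feet < 15,500 square feet → Operating Authorization not required.
Sec. 18-7. is a sole proprietorship (not: is a registered nonprofit); is located in Zone A → Trade License not required.
Sec. 18-8. is a sole proprietorship (not: is a registered nonprofit) → Regulatory License not required.
Sec. 18-9. years in business 16 ≤ 17 → Standard Permit required.
Sec. 18-10. Trade Certificate is required → Trade Registration also required.
Sec. 18-11. is a sole proprietorship; sells secondhand or consigned goods; floor area 15,100 square feet < 15,800 square feet → Compliance Certificate required.

Compliance Certificate, Standard Permit, Trade Certificate, Trade Registration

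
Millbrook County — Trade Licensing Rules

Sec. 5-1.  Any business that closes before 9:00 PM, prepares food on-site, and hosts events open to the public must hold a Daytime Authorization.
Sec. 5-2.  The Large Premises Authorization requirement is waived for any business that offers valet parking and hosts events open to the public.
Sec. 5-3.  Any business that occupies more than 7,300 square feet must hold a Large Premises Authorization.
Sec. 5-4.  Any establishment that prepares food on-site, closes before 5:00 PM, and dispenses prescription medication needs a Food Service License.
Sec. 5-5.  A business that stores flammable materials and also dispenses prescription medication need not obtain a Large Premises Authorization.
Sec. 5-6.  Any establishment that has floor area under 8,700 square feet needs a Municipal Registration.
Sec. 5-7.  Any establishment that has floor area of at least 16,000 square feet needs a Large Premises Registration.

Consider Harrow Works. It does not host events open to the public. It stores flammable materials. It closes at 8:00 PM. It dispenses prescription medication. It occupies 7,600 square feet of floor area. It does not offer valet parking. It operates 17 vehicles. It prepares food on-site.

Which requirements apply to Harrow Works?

Municipal Registration

Sec. 5-1. closes 8:00 PM, at/before 9:00 PM; prepares food on-site; does not host events open to the public → Daytime Authorization not required.
Sec. 5-2. does not offer valet parking; does not host events open to the public → Large Premises Authorization exemption does not apply.
Sec. 5-3. floor area 7,600 square feet > 7,300 square feet → Large Premises Authorization required.
Sec. 5-4. prepares food on-site; closes 8:00 PM, after 5:00 PM; dispenses prescription medication → Food Service License not required.
Sec. 5-5. stores flammable materials; dispenses prescription medication → exempt from Large Premises Authorization.
Sec. 5-6. floor area 7,600 square feet < 8,700 square feet → Municipal Registration required.
Sec. 5-7. floor area 7,600 square feet < 16,000 square feet → Large Premises Registration not required.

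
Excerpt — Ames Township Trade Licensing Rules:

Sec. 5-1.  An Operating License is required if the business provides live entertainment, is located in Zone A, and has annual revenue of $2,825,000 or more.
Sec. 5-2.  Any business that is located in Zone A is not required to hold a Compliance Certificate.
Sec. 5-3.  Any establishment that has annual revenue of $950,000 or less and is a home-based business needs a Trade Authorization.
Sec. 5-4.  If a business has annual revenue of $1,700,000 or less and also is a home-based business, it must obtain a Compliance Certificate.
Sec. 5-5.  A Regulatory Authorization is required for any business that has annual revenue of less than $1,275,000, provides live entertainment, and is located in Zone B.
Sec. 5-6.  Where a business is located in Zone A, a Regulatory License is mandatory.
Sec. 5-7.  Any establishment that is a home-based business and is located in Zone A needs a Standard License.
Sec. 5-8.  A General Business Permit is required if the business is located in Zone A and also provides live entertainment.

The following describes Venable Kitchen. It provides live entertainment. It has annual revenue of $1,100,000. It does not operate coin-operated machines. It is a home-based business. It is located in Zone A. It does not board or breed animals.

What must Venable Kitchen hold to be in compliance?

General Business Permit, Regulatory License, Standard License

Sec. 5-1. provides live entertainment; is located in Zone A; revenue $1,100,000 < $2,825,000 → Operating License not required.
Sec. 5-2. is located in Zone A → exempt from Compliance Certificate.
Sec. 5-3. revenue $1,100,000 > $950,000; is a home-based business → Trade Authorization not required.
Sec. 5-4. revenue $1,100,000 ≤ $1,700,000; is a home-based business → Compliance Certificate required.
Sec. 5-5. revenue $1,100,000 < $1,275,000; provides live entertainment; is located in Zone A (not: is located in Zone B) → Regulatory Authorization not required.
Sec. 5-6. is located in Zone A → Regulatory License required.
Sec. 5-7. is a home-based business; is located in Zone A → Standard License required.
Sec. 5-8. is located in Zone A; provides live entertainment → General Business Permit required.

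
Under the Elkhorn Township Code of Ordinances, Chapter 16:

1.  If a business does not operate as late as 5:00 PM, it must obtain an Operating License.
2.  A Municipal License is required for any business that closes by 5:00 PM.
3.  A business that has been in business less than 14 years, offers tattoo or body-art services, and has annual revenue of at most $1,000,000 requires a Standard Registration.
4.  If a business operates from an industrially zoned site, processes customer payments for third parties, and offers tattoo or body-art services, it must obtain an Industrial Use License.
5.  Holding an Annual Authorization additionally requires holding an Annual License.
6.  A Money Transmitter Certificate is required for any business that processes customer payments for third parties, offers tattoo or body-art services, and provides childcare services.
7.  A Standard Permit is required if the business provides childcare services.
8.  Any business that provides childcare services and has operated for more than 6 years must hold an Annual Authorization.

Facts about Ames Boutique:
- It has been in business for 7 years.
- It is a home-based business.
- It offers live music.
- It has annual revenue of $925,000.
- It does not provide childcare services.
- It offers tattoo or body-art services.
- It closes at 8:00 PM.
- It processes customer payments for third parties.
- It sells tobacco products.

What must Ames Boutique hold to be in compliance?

Standard Registration

1. closes 8:00 PM, after 5:00 PM → Operating License not required.
2. closes 8:00 PM, after 5:00 PM → Municipal License not required.
3. years in business 7 < 14; offers tattoo or body-art services; revenue $925,000 ≤ $1,000,000 → Standard Registration required.
4. is a home-based business (not: operates from an industrially zoned site); processes customer payments for third parties; offers tattoo or body-art services → Industrial Use License not required.
5. Annual Authorization is not required → no effect.
6. processes customer payments for third parties; offers tattoo or body-art services; does not provide childcare services → Money Transmitter Certificate not required.
7. does not provide childcare services → Standard Permit not required.
8. does not provide childcare services; years in business 7 > 6 → Annual Authorization not required.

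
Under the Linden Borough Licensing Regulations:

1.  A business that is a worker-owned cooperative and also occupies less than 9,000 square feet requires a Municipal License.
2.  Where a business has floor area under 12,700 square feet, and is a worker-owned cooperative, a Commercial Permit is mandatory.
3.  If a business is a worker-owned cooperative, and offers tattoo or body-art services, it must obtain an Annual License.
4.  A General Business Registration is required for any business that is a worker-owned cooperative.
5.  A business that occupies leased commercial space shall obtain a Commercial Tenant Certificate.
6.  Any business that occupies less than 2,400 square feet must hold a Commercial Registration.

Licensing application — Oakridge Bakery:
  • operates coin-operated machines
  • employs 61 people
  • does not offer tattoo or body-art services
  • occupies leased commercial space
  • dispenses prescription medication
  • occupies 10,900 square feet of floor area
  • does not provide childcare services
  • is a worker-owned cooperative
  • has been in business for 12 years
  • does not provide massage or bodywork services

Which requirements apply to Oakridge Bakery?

1. is a worker-owned cooperative; floor area 10,900 square feet ≥ 9,000 square feet → Municipal License not required.
2. floor area 10,900 square feet < 12,700 square feet; is a worker-owned cooperative → Commercial Permit required.
3. is a worker-owned cooperative; does not offer tattoo or body-art services → Annual License not required.
4. is a worker-owned cooperative → General Business Registration required.
5. occupies leased commercial space → Commercial Tenant Certificate required.
6. floor area 10,900 square feet ≥ 2,400 square feet → Commercial Registration not required.

Commercial Permit, Commercial Tenant Certificate, General Business Registration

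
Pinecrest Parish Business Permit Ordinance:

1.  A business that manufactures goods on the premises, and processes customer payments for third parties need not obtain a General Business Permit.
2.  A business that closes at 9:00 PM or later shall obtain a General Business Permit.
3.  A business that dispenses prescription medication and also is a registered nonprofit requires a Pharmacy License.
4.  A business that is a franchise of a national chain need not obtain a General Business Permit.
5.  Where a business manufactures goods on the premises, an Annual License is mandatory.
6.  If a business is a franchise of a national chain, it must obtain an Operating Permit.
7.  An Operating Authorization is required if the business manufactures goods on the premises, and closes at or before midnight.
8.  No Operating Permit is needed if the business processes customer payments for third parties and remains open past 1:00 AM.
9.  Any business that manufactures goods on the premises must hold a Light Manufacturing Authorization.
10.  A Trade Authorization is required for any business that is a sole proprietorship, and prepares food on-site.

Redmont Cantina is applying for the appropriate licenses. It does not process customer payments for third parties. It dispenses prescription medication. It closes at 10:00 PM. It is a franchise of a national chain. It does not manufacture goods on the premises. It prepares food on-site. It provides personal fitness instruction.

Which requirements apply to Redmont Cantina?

1. does not manufacture goods on the premises; does not process customer payments for third parties → General Business Permit exemption does not apply.
2. closes 10:00 PM, after 9:00 PM → General Business Permit required.
3. dispenses prescription medication; is a franchise of a national chain (not: is a registered nonprofit) → Pharmacy License not required.
4. is a franchise of a national chain → exempt from General Business Permit.
5. does not manufacture goods on the premises → Annual License not required.
6. is a franchise of a national chain → Operating Permit required.
7. does not manufacture goods on the premises; closes 10:00 PM, at/before midnight → Operating Authorization not required.
8. does not process customer payments for third parties; closes 10:00 PM, at/before 1:00 AM → Operating Permit exemption does not apply.
9. does not manufacture goods on the premises → Light Manufacturing Authorization not required.
10. is a franchise of a national chain (not: is a sole proprietorship); prepares food on-site → Trade Authorization not required.

Operating Permit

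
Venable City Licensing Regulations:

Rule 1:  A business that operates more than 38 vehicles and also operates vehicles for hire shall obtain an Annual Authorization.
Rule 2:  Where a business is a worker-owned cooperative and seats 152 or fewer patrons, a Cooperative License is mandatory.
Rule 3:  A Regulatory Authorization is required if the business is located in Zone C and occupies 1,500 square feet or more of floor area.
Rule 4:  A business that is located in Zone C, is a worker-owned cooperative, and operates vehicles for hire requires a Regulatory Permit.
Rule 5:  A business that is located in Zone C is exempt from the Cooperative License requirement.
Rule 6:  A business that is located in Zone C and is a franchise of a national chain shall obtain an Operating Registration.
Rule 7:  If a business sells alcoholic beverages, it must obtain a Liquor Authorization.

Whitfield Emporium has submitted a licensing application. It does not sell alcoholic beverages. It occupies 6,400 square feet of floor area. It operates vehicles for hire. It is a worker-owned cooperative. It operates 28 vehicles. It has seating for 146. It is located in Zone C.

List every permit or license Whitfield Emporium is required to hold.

Regulatory Authorization, Regulatory Permit

Rule 1: vehicles 28 ≤ 38; operates vehicles for hire → Annual Authorization not required.
Rule 2: is a worker-owned cooperative; seating 146 ≤ 152 → Cooperative License required.
Rule 3: is located in Zone C; floor area 6,400 square feet ≥ 1,500 square feet → Regulatory Authorization required.
Rule 4: is located in Zone C; is a worker-owned cooperative; operates vehicles for hire → Regulatory Permit required.
Rule 5: is located in Zone C → exempt from Cooperative License.
Rule 6: is located in Zone C; is a worker-owned cooperative (not: is a franchise of a national chain) → Operating Registration not required.
Rule 7: does not sell alcoholic beverages → Liquor Authorization not required.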